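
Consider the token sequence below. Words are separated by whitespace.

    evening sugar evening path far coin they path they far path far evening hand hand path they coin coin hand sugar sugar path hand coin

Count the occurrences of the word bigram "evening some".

0

Scanning the 24 overlapping bigram windows for "evening some":
  (none found)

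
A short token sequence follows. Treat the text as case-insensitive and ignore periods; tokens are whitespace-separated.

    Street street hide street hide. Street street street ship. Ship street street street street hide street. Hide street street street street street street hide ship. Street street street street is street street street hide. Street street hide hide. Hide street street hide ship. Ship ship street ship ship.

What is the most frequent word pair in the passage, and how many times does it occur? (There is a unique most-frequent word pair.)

"street street", 18 times

Bigram frequencies (highest first):
  street street: 18
  street hide: 8
  hide street: 6
  ship ship: 4
  ship street: 3
  street ship: 2
  … (4 more, each ≤ 2)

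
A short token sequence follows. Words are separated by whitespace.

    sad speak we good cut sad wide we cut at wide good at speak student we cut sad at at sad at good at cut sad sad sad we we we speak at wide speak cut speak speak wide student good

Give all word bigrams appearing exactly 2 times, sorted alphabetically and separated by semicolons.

Bigram counts meeting the condition (exactly 2 times):
  at wide: 2
  good at: 2
  sad at: 2
  sad sad: 2
  we cut: 2
  we we: 2

at wide; good at; sad at; sad sad; we cut; we we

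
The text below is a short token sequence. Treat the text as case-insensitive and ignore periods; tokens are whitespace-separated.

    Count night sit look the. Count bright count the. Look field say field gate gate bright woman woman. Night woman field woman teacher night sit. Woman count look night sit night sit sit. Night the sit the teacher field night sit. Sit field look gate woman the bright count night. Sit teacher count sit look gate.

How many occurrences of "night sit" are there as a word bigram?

Scanning the 55 overlapping bigram windows for "night sit":
  position 2–3: night sit
  position 24–25: night sit
  position 29–30: night sit
  position 31–32: night sit
  position 40–41: night sit
  position 50–51: night sit

6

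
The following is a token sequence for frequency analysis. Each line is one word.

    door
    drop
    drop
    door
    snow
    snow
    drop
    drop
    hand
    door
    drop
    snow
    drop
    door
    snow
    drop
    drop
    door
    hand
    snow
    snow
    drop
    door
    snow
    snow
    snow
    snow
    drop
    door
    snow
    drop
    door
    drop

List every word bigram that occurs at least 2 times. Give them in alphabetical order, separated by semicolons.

door drop; door snow; drop door; drop drop; snow drop; snow snow

Bigram counts meeting the condition (at least 2 times):
  door drop: 3
  door snow: 4
  drop door: 6
  drop drop: 3
  snow drop: 6
  snow snow: 5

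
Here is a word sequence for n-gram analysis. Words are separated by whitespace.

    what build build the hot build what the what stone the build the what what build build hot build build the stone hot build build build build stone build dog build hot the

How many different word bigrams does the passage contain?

33 tokens → 32 bigram windows in total.
Repeated bigrams (each contributes count−1 duplicates):
  build build: 6
  build the: 3
  hot build: 3
  build hot: 2
  the what: 2
  what build: 2
12 duplicate windows → 32 − 12 = 20 distinct.

20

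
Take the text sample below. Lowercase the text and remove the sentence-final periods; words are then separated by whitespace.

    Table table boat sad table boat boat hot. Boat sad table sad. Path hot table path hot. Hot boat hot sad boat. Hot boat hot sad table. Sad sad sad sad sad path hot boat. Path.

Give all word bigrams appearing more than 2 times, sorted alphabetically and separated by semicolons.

boat hot; hot boat; path hot; sad sad; sad table

Bigram counts meeting the condition (more than 2 times):
  boat hot: 4
  hot boat: 4
  path hot: 3
  sad sad: 4
  sad table: 3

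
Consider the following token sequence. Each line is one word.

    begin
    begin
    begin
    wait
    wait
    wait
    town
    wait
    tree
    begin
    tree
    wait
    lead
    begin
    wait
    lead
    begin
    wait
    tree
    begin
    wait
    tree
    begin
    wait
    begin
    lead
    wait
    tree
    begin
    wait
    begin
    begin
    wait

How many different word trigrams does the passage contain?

33 tokens → 31 trigram windows in total.
Repeated trigrams (each contributes count−1 duplicates):
  wait tree begin: 4
  tree begin wait: 3
  begin begin wait: 2
  begin wait begin: 2
  begin wait tree: 2
  lead begin wait: 2
  wait lead begin: 2
10 duplicate windows → 31 − 10 = 21 distinct.

21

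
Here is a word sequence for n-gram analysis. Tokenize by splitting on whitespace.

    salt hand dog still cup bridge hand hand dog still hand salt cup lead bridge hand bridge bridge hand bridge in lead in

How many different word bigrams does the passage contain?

17

23 tokens → 22 bigram windows in total.
Repeated bigrams (each contributes count−1 duplicates):
  bridge hand: 3
  dog still: 2
  hand bridge: 2
  hand dog: 2
5 duplicate windows → 22 − 5 = 17 distinct.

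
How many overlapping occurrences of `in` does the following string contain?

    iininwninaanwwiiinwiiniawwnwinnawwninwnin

8

Sliding a length-2 window over the 41 characters (40 positions):
  position 2–3: in
  position 4–5: in
  position 8–9: in
  position 17–18: in
  position 21–22: in
  position 29–30: in
  position 36–37: in
  position 40–41: in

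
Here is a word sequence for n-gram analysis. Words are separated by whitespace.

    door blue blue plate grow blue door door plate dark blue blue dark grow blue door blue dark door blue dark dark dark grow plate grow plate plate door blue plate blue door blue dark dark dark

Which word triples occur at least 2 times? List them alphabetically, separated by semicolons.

Trigram counts meeting the condition (at least 2 times):
  blue dark dark: 2
  blue door blue: 2
  dark dark dark: 2
  door blue dark: 3
  grow blue door: 2

blue dark dark; blue door blue; dark dark dark; door blue dark; grow blue door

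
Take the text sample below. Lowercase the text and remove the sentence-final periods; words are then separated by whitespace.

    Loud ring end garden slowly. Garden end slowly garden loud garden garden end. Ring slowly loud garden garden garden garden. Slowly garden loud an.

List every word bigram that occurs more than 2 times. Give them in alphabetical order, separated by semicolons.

garden garden; slowly garden

Bigram counts meeting the condition (more than 2 times):
  garden garden: 4
  slowly garden: 3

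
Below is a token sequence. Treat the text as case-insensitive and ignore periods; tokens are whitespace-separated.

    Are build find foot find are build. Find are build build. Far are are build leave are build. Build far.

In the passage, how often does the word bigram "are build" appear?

5

Scanning the 19 overlapping bigram windows for "are build":
  position 1–2: are build
  position 6–7: are build
  position 9–10: are build
  position 14–15: are build
  position 17–18: are build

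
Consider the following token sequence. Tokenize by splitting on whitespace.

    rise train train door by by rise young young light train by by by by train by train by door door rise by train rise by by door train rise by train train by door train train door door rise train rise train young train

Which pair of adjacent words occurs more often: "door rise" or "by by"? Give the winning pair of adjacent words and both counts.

"door rise": 2 occurrences
"by by": 5 occurrences

"by by" (5 vs 2)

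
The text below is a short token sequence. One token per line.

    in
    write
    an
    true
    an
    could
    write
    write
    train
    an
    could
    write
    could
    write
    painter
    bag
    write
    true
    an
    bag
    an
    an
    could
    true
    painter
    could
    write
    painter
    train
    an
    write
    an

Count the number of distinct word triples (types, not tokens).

28

32 tokens → 30 trigram windows in total.
Repeated trigrams (each contributes count−1 duplicates):
  an could write: 2
  could write painter: 2
2 duplicate windows → 30 − 2 = 28 distinct.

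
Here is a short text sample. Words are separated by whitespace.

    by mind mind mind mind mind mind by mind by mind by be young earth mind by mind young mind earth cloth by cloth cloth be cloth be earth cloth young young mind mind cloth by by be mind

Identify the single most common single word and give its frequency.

Unigram frequencies (highest first):
  mind: 14
  by: 8
  cloth: 6
  be: 4
  young: 4
  earth: 3

"mind", 14 times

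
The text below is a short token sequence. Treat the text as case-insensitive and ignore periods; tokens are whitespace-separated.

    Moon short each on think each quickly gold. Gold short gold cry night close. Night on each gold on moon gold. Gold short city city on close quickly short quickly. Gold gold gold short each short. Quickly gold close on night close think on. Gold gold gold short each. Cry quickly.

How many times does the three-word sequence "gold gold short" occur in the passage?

4

Scanning the 49 overlapping trigram windows for "gold gold short":
  position 8–10: gold gold short
  position 21–23: gold gold short
  position 32–34: gold gold short
  position 46–48: gold gold short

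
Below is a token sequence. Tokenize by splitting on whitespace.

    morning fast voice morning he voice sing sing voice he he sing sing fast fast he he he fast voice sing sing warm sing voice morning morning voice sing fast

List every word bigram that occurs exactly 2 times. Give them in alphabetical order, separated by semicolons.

fast voice; sing fast; sing voice; voice morning

Bigram counts meeting the condition (exactly 2 times):
  fast voice: 2
  sing fast: 2
  sing voice: 2
  voice morning: 2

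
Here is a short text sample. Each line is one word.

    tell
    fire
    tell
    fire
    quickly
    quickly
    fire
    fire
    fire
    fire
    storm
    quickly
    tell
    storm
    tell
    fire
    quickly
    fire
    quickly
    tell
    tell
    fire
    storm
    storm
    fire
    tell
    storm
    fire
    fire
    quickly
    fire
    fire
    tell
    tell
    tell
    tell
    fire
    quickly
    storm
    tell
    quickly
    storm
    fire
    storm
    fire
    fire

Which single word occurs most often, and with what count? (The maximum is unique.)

Unigram frequencies (highest first):
  fire: 18
  tell: 12
  quickly: 8
  storm: 8

"fire", 18 times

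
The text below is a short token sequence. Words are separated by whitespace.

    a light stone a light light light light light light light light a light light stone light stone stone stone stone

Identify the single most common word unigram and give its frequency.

Unigram frequencies (highest first):
  light: 12
  stone: 6
  a: 3

"light", 12 times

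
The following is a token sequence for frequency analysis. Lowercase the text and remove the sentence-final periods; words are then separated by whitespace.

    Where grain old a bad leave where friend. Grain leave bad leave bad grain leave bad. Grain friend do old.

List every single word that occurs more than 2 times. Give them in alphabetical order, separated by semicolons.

Unigram counts meeting the condition (more than 2 times):
  bad: 4
  grain: 4
  leave: 4

bad; grain; leave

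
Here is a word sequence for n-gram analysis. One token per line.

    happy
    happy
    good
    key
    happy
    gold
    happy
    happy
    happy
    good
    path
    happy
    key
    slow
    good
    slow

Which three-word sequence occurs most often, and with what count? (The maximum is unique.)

Trigram frequencies (highest first):
  happy happy good: 2
  happy good key: 1
  good key happy: 1
  key happy gold: 1
  happy gold happy: 1
  gold happy happy: 1
  … (7 more, each ≤ 1)

"happy happy good", 2 times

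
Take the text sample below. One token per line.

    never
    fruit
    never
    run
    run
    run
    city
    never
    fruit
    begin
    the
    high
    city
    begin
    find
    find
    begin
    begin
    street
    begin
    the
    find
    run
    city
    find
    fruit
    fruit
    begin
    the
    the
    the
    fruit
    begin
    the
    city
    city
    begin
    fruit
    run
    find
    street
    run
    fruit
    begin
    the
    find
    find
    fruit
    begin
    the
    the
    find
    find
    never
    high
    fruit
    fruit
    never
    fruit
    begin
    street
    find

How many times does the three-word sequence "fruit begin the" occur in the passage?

5

Scanning the 60 overlapping trigram windows for "fruit begin the":
  position 9–11: fruit begin the
  position 27–29: fruit begin the
  position 32–34: fruit begin the
  position 43–45: fruit begin the
  position 48–50: fruit begin the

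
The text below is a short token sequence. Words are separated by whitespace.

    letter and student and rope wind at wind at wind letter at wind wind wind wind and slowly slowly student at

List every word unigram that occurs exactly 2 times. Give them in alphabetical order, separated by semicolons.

Unigram counts meeting the condition (exactly 2 times):
  letter: 2
  slowly: 2
  student: 2

letter; slowly; student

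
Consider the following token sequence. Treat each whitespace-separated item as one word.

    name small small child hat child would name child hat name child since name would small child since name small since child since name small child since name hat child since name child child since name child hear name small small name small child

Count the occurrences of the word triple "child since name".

6

Scanning the 42 overlapping trigram windows for "child since name":
  position 12–14: child since name
  position 17–19: child since name
  position 22–24: child since name
  position 26–28: child since name
  position 30–32: child since name
  position 34–36: child since name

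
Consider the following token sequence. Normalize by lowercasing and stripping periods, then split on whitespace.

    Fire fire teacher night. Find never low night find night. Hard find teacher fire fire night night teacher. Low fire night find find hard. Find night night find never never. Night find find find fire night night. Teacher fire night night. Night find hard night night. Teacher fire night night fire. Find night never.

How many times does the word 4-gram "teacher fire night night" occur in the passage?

2

Scanning the 51 overlapping 4-gram windows for "teacher fire night night":
  position 38–41: teacher fire night night
  position 47–50: teacher fire night night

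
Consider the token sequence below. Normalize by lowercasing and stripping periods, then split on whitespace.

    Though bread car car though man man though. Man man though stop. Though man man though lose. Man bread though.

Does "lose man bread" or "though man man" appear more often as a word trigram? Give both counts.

"though man man" (3 vs 1)

"lose man bread": 1 occurrence
"though man man": 3 occurrences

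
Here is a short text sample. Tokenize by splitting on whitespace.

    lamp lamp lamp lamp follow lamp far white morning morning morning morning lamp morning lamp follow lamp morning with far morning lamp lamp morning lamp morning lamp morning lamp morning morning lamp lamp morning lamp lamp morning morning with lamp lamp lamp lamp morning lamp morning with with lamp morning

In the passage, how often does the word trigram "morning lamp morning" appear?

Scanning the 48 overlapping trigram windows for "morning lamp morning":
  position 12–14: morning lamp morning
  position 24–26: morning lamp morning
  position 26–28: morning lamp morning
  position 28–30: morning lamp morning
  position 44–46: morning lamp morning

5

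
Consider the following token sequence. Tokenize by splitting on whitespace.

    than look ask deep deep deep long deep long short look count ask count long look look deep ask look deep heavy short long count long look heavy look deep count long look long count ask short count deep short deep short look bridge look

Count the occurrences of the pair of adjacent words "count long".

3

Scanning the 44 overlapping bigram windows for "count long":
  position 14–15: count long
  position 25–26: count long
  position 31–32: count long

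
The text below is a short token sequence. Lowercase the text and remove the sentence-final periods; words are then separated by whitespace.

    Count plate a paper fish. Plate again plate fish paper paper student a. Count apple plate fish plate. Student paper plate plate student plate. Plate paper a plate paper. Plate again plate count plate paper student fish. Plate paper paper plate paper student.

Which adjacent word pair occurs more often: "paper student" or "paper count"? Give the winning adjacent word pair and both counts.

"paper student" (3 vs 0)

"paper student": 3 occurrences
"paper count": 0 occurrences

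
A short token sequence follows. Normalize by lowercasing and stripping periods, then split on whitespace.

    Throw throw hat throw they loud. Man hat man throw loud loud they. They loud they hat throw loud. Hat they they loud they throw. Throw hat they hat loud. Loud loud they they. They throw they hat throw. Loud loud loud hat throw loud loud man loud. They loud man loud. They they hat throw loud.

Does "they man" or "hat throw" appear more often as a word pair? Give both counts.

"hat throw" (5 vs 0)

"they man": 0 occurrences
"hat throw": 5 occurrences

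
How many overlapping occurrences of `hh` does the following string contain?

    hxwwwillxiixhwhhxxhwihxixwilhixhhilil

Sliding a length-2 window over the 37 characters (36 positions):
  position 15–16: hh
  position 32–33: hh

2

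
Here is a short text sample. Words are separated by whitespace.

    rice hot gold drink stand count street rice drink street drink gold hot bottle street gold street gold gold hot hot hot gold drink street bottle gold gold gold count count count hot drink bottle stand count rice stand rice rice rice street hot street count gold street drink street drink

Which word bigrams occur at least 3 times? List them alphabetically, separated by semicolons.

drink street; gold gold; street drink

Bigram counts meeting the condition (at least 3 times):
  drink street: 3
  gold gold: 3
  street drink: 3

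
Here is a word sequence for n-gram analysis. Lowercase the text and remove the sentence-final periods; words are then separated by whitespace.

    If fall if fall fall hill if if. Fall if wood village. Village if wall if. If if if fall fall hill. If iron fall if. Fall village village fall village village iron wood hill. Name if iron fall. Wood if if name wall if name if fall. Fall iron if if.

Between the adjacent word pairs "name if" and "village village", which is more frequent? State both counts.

"name if": 2 occurrences
"village village": 3 occurrences

"village village" (3 vs 2)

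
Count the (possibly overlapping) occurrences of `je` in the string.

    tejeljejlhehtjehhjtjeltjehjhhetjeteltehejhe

6

Sliding a length-2 window over the 43 characters (42 positions):
  position 3–4: je
  position 6–7: je
  position 14–15: je
  position 20–21: je
  position 24–25: je
  position 32–33: je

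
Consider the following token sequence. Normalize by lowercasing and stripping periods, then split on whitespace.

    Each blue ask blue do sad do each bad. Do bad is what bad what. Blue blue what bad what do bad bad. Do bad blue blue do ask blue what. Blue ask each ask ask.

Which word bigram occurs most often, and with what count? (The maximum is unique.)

"do bad", 3 times

Bigram frequencies (highest first):
  do bad: 3
  blue ask: 2
  ask blue: 2
  blue do: 2
  bad do: 2
  what bad: 2
  … (18 more, each ≤ 2)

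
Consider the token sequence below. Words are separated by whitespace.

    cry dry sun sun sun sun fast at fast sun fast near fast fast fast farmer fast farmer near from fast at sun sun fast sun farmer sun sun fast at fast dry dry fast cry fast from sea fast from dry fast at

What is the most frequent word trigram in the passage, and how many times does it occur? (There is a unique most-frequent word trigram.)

"sun sun fast", 3 times

Trigram frequencies (highest first):
  sun sun fast: 3
  sun sun sun: 2
  sun fast at: 2
  fast at fast: 2
  cry dry sun: 1
  dry sun sun: 1
  … (31 more, each ≤ 1)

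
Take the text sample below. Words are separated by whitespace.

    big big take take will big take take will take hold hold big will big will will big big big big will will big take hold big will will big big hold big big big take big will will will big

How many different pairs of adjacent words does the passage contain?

41 tokens → 40 bigram windows in total.
Repeated bigrams (each contributes count−1 duplicates):
  big big: 7
  will big: 6
  big will: 5
  will will: 5
  big take: 4
  hold big: 3
  take hold: 2
  take take: 2
  … (1 more repeated)
27 duplicate windows → 40 − 27 = 13 distinct.

13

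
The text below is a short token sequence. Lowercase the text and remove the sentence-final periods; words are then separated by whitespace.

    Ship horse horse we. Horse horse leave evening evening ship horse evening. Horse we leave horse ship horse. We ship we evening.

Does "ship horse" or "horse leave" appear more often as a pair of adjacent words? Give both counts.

"ship horse" (3 vs 1)

"ship horse": 3 occurrences
"horse leave": 1 occurrence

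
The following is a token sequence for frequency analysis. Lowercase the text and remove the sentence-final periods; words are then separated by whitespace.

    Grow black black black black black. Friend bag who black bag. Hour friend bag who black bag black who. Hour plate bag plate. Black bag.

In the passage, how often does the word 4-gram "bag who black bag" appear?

Scanning the 22 overlapping 4-gram windows for "bag who black bag":
  position 8–11: bag who black bag
  position 14–17: bag who black bag

2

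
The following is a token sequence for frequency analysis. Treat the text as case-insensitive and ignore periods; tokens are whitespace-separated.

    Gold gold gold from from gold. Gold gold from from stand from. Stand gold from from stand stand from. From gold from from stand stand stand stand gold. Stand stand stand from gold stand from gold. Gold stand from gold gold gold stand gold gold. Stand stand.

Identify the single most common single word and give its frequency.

Unigram frequencies (highest first):
  gold: 17
  stand: 16
  from: 14

"gold", 17 times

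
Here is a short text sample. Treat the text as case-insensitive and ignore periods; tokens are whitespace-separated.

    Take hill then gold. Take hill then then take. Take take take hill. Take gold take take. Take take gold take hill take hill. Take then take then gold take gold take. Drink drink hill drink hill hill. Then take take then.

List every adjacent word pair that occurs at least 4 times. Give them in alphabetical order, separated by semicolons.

Bigram counts meeting the condition (at least 4 times):
  gold take: 5
  take hill: 5
  take take: 7

gold take; take hill; take take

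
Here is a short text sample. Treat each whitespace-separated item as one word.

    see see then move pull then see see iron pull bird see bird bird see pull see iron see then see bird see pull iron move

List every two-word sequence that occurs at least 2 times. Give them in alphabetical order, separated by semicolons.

bird see; see bird; see iron; see pull; see see; see then; then see

Bigram counts meeting the condition (at least 2 times):
  bird see: 3
  see bird: 2
  see iron: 2
  see pull: 2
  see see: 2
  see then: 2
  then see: 2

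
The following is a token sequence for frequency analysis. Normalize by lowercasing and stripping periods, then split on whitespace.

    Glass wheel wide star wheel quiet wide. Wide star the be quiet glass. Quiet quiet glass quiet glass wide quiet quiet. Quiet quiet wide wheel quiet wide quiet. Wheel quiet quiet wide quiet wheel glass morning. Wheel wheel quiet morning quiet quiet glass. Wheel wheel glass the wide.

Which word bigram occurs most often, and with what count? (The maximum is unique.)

"quiet quiet", 6 times

Bigram frequencies (highest first):
  quiet quiet: 6
  wheel quiet: 4
  quiet wide: 4
  quiet glass: 4
  wide quiet: 3
  glass wheel: 2
  … (19 more, each ≤ 2)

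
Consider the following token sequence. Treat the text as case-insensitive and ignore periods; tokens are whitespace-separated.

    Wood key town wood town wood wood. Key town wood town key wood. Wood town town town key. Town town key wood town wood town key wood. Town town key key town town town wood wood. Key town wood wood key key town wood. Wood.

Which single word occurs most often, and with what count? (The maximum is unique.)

Unigram frequencies (highest first):
  town: 18
  wood: 16
  key: 11

"town", 18 times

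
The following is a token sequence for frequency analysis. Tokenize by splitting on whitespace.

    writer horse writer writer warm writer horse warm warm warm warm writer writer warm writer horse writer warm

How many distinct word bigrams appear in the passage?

7

18 tokens → 17 bigram windows in total.
Repeated bigrams (each contributes count−1 duplicates):
  warm warm: 3
  warm writer: 3
  writer horse: 3
  writer warm: 3
  horse writer: 2
  writer writer: 2
10 duplicate windows → 17 − 10 = 7 distinct.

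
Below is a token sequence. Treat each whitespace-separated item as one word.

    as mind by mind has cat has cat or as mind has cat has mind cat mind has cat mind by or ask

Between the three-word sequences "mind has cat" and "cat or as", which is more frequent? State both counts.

"mind has cat" (3 vs 1)

"mind has cat": 3 occurrences
"cat or as": 1 occurrence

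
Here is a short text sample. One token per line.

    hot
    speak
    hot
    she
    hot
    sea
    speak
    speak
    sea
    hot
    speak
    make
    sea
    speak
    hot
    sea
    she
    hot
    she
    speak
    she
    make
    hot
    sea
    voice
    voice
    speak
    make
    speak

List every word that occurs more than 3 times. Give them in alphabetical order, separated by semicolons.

hot; sea; she; speak

Unigram counts meeting the condition (more than 3 times):
  hot: 7
  sea: 5
  she: 4
  speak: 8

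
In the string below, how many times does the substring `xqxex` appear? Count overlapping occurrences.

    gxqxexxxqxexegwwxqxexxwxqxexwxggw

Sliding a length-5 window over the 33 characters (29 positions):
  position 2–6: xqxex
  position 8–12: xqxex
  position 17–21: xqxex
  position 24–28: xqxex

4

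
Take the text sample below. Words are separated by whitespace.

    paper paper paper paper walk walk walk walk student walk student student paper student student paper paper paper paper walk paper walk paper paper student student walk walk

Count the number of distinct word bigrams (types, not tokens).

28 tokens → 27 bigram windows in total.
Repeated bigrams (each contributes count−1 duplicates):
  paper paper: 7
  walk walk: 4
  paper walk: 3
  student student: 3
  paper student: 2
  student paper: 2
  student walk: 2
  walk paper: 2
  … (1 more repeated)
18 duplicate windows → 27 − 18 = 9 distinct.

9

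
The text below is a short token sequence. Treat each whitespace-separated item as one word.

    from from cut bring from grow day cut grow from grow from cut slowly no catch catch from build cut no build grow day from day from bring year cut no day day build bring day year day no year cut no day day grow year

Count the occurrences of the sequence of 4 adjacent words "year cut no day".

Scanning the 43 overlapping 4-gram windows for "year cut no day":
  position 29–32: year cut no day
  position 40–43: year cut no day

2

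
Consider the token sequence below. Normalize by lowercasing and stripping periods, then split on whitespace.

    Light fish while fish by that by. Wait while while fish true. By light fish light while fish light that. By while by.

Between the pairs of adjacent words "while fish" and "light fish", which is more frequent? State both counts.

"while fish" (3 vs 2)

"while fish": 3 occurrences
"light fish": 2 occurrences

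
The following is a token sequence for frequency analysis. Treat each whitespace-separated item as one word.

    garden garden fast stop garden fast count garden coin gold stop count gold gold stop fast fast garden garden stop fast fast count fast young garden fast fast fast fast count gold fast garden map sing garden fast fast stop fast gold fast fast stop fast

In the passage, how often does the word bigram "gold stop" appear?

Scanning the 45 overlapping bigram windows for "gold stop":
  position 10–11: gold stop
  position 14–15: gold stop

2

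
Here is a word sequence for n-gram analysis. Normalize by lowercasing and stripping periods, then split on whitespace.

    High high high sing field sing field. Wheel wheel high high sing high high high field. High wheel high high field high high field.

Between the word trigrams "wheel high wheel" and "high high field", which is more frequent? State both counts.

"high high field" (3 vs 0)

"wheel high wheel": 0 occurrences
"high high field": 3 occurrences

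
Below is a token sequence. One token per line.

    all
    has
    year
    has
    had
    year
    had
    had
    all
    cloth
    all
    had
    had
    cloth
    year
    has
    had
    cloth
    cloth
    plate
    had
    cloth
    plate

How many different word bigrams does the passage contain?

16

23 tokens → 22 bigram windows in total.
Repeated bigrams (each contributes count−1 duplicates):
  had cloth: 3
  cloth plate: 2
  had had: 2
  has had: 2
  year has: 2
6 duplicate windows → 22 − 6 = 16 distinct.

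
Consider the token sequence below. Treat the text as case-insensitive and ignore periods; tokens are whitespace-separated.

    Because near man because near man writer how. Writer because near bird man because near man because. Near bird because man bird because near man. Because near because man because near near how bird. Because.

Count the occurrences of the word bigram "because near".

Scanning the 34 overlapping bigram windows for "because near":
  position 1–2: because near
  position 4–5: because near
  position 10–11: because near
  position 14–15: because near
  position 17–18: because near
  position 23–24: because near
  position 26–27: because near
  position 30–31: because near

8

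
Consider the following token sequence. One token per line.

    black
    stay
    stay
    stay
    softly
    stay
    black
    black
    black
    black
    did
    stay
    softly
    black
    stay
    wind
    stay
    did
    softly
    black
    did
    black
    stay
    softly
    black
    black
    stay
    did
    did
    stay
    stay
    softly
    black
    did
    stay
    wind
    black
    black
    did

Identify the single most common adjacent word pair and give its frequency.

"black black", 5 times

Bigram frequencies (highest first):
  black black: 5
  black stay: 4
  stay softly: 4
  black did: 4
  softly black: 4
  stay stay: 3
  … (10 more, each ≤ 3)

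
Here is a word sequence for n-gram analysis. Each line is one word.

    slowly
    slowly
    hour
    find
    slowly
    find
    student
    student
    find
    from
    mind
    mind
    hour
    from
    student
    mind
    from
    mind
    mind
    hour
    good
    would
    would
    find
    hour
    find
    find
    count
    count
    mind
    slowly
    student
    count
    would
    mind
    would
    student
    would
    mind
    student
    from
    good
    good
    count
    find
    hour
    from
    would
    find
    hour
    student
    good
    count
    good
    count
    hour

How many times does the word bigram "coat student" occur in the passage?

Scanning the 55 overlapping bigram windows for "coat student":
  (none found)

0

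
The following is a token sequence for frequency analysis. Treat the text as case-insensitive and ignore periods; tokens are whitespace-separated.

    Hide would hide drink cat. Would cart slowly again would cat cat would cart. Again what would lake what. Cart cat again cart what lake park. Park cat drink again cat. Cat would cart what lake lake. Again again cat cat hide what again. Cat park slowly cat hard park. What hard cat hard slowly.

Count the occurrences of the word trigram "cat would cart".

3

Scanning the 53 overlapping trigram windows for "cat would cart":
  position 5–7: cat would cart
  position 12–14: cat would cart
  position 32–34: cat would cart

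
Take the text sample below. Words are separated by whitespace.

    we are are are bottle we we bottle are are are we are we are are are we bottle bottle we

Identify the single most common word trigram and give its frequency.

"are are are", 3 times

Trigram frequencies (highest first):
  are are are: 3
  we are are: 2
  are are we: 2
  are we are: 2
  are are bottle: 1
  are bottle we: 1
  … (8 more, each ≤ 1)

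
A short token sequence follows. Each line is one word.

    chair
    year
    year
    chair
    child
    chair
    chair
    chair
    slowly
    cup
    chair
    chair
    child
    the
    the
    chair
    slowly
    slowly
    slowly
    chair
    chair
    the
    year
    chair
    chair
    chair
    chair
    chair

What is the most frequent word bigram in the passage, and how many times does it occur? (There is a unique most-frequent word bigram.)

Bigram frequencies (highest first):
  chair chair: 8
  year chair: 2
  chair child: 2
  chair slowly: 2
  slowly slowly: 2
  chair year: 1
  … (10 more, each ≤ 1)

"chair chair", 8 times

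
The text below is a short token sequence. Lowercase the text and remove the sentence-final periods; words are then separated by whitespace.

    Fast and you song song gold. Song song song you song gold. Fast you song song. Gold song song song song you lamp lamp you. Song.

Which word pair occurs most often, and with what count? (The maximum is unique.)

"song song", 7 times

Bigram frequencies (highest first):
  song song: 7
  you song: 4
  song gold: 3
  gold song: 2
  song you: 2
  fast and: 1
  … (6 more, each ≤ 1)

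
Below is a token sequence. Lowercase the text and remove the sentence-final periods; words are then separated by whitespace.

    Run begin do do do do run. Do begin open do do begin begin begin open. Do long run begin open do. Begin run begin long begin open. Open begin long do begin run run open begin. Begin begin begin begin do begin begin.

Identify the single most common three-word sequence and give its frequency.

"begin begin begin", 4 times

Trigram frequencies (highest first):
  begin begin begin: 4
  begin open do: 3
  do do do: 2
  do begin begin: 2
  do begin run: 2
  run begin do: 1
  … (28 more, each ≤ 1)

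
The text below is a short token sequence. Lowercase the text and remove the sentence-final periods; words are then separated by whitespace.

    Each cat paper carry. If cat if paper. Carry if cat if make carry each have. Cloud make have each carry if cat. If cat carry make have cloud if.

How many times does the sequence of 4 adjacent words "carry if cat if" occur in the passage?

3

Scanning the 27 overlapping 4-gram windows for "carry if cat if":
  position 4–7: carry if cat if
  position 9–12: carry if cat if
  position 21–24: carry if cat if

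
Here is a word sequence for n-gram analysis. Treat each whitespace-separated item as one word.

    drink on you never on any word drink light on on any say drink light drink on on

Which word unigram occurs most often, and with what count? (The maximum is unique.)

"on", 6 times

Unigram frequencies (highest first):
  on: 6
  drink: 4
  any: 2
  light: 2
  you: 1
  never: 1
  … (2 more, each ≤ 1)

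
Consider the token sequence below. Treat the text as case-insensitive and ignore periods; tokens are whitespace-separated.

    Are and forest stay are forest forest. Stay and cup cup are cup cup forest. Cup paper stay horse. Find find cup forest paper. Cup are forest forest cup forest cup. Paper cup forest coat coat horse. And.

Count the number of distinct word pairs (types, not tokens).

25

38 tokens → 37 bigram windows in total.
Repeated bigrams (each contributes count−1 duplicates):
  cup forest: 4
  forest cup: 3
  are forest: 2
  cup are: 2
  cup cup: 2
  cup paper: 2
  forest forest: 2
  forest stay: 2
  … (1 more repeated)
12 duplicate windows → 37 − 12 = 25 distinct.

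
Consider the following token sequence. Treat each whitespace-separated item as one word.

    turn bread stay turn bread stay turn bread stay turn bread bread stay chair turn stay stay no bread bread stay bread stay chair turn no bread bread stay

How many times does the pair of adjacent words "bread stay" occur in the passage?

7

Scanning the 28 overlapping bigram windows for "bread stay":
  position 2–3: bread stay
  position 5–6: bread stay
  position 8–9: bread stay
  position 12–13: bread stay
  position 20–21: bread stay
  position 22–23: bread stay
  position 28–29: bread stay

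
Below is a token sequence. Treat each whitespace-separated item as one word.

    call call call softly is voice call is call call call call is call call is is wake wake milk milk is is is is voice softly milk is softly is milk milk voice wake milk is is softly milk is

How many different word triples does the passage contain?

41 tokens → 39 trigram windows in total.
Repeated trigrams (each contributes count−1 duplicates):
  call call call: 3
  call call is: 2
  call is call: 2
  is call call: 2
  is is is: 2
  milk is is: 2
  softly milk is: 2
8 duplicate windows → 39 − 8 = 31 distinct.

31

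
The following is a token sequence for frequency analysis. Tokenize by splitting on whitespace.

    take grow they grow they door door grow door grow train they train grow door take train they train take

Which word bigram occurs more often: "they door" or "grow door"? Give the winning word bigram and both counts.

"they door": 1 occurrence
"grow door": 2 occurrences

"grow door" (2 vs 1)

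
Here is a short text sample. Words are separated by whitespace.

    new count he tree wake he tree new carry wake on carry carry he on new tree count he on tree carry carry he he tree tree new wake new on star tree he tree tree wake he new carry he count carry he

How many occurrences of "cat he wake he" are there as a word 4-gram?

0

Scanning the 41 overlapping 4-gram windows for "cat he wake he":
  (none found)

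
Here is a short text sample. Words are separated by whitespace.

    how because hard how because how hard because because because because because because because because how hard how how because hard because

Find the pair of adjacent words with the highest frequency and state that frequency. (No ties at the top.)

Bigram frequencies (highest first):
  because because: 7
  how because: 3
  because hard: 2
  hard how: 2
  because how: 2
  how hard: 2
  … (2 more, each ≤ 2)

"because because", 7 times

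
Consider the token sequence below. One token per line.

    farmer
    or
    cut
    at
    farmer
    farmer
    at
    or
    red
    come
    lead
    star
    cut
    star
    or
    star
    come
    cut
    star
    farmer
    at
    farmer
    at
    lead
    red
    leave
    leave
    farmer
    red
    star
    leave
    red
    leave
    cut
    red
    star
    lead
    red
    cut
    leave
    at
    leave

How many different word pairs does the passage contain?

42 tokens → 41 bigram windows in total.
Repeated bigrams (each contributes count−1 duplicates):
  farmer at: 3
  at farmer: 2
  cut star: 2
  lead red: 2
  red leave: 2
  red star: 2
7 duplicate windows → 41 − 7 = 34 distinct.

34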